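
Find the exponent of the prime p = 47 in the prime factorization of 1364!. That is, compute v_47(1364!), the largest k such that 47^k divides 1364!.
v_47(1364!) = 29

Legendre's formula: v_p(n!) = Σ_{k ≥ 1} ⌊n / p^k⌋. For p = 47, n = 1364, the terms are:
  ⌊1364/47^1⌋ = ⌊1364/47⌋ = 29
(the next term ⌊1364/47^2⌋ = 0, terminating the sum). Summing: v_47(1364!) = 29 = 29.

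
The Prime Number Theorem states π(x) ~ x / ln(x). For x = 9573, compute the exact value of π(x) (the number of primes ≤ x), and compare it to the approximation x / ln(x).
π(9573) = 1183;  x/ln(x) ≈ 1044.32;  relative error ≈ 11.72%.

Directly count primes up to 9573: π(9573) = 1183. The PNT approximation gives 9573/ln(9573) ≈ 9573/9.16670 ≈ 1044.32. Relative error (π(x) − x/ln(x)) / π(x) ≈ 11.72%; the approximation is known to undercount slightly (Li(x) is a better estimate).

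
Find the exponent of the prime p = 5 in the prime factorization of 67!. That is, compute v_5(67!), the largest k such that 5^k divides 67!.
v_5(67!) = 15

Legendre's formula: v_p(n!) = Σ_{k ≥ 1} ⌊n / p^k⌋. For p = 5, n = 67, the terms are:
  ⌊67/5^1⌋ = ⌊67/5⌋ = 13
  ⌊67/5^2⌋ = ⌊67/25⌋ = 2
(the next term ⌊67/5^3⌋ = 0, terminating the sum). Summing: v_5(67!) = 13 + 2 = 15.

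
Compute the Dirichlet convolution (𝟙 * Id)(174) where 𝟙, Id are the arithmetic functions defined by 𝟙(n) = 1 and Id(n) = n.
(𝟙 * Id)(174) = 360

Divisors of 174: [1, 2, 3, 6, 29, 58, 87, 174]. For each d | 174:
  d = 1: 𝟙(1) · Id(174/1) = 1 · 174 = 174
  d = 2: 𝟙(2) · Id(174/2) = 1 · 87 = 87
  d = 3: 𝟙(3) · Id(174/3) = 1 · 58 = 58
  d = 6: 𝟙(6) · Id(174/6) = 1 · 29 = 29
  d = 29: 𝟙(29) · Id(174/29) = 1 · 6 = 6
  d = 58: 𝟙(58) · Id(174/58) = 1 · 3 = 3
  d = 87: 𝟙(87) · Id(174/87) = 1 · 2 = 2
  d = 174: 𝟙(174) · Id(174/174) = 1 · 1 = 1
Summing: (𝟙 * Id)(174) = 174 + 87 + 58 + 29 + 6 + 3 + 2 + 1 = 360.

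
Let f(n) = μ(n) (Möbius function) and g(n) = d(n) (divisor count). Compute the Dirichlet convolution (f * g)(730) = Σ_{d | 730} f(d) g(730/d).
(μ * d)(730) = 1

Divisors of 730: [1, 2, 5, 10, 73, 146, 365, 730]. For each d | 730:
  d = 1: μ(1) · d(730/1) = 1 · 8 = 8
  d = 2: μ(2) · d(730/2) = -1 · 4 = -4
  d = 5: μ(5) · d(730/5) = -1 · 4 = -4
  d = 10: μ(10) · d(730/10) = 1 · 2 = 2
  d = 73: μ(73) · d(730/73) = -1 · 4 = -4
  d = 146: μ(146) · d(730/146) = 1 · 2 = 2
  d = 365: μ(365) · d(730/365) = 1 · 2 = 2
  d = 730: μ(730) · d(730/730) = -1 · 1 = -1
Summing: (μ * d)(730) = 8 + -4 + -4 + 2 + -4 + 2 + 2 + -1 = 1.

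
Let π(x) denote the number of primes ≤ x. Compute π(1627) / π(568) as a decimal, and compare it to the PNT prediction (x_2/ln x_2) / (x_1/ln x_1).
π(1627)/π(568) = 258/103 ≈ 2.5049;  PNT prediction ≈ 2.4568.

π(568) = 103 and π(1627) = 258, so π(1627)/π(568) ≈ 2.5049. The PNT-predicted ratio is (1627/ln(1627)) / (568/ln(568)) ≈ 2.4568. The two agree to within a few percent, as expected.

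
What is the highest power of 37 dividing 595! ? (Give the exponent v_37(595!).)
v_37(595!) = 16

Legendre's formula: v_p(n!) = Σ_{k ≥ 1} ⌊n / p^k⌋. For p = 37, n = 595, the terms are:
  ⌊595/37^1⌋ = ⌊595/37⌋ = 16
(the next term ⌊595/37^2⌋ = 0, terminating the sum). Summing: v_37(595!) = 16 = 16.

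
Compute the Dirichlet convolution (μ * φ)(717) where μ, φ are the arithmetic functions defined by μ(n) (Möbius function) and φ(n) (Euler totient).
(μ * φ)(717) = 237

Divisors of 717: [1, 3, 239, 717]. For each d | 717:
  d = 1: μ(1) · φ(717/1) = 1 · 476 = 476
  d = 3: μ(3) · φ(717/3) = -1 · 238 = -238
  d = 239: μ(239) · φ(717/239) = -1 · 2 = -2
  d = 717: μ(717) · φ(717/717) = 1 · 1 = 1
Summing: (μ * φ)(717) = 476 + -238 + -2 + 1 = 237.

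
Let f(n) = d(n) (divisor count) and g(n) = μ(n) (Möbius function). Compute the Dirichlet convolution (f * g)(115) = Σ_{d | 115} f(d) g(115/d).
(d * μ)(115) = 1

Divisors of 115: [1, 5, 23, 115]. For each d | 115:
  d = 1: d(1) · μ(115/1) = 1 · 1 = 1
  d = 5: d(5) · μ(115/5) = 2 · -1 = -2
  d = 23: d(23) · μ(115/23) = 2 · -1 = -2
  d = 115: d(115) · μ(115/115) = 4 · 1 = 4
Summing: (d * μ)(115) = 1 + -2 + -2 + 4 = 1.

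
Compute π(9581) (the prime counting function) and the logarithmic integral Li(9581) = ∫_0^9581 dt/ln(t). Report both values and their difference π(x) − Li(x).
π(9581) = 1183;  Li(9581) ≈ 1200.54;  π(x) − Li(x) ≈ -17.54.

Direct count of primes ≤ 9581 gives π(9581) = 1183. Numerical evaluation of the logarithmic integral gives Li(9581) ≈ 1200.54. The difference π(x) − Li(x) ≈ -17.54 is typically negative for small/moderate x (Li(x) overestimates), though Littlewood's theorem shows this sign changes infinitely often.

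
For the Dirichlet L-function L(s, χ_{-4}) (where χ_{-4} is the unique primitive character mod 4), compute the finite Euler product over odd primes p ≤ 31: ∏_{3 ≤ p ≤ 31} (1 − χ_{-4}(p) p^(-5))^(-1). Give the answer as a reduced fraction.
∏ = 52015810615424538455317584769582112629834289625/52216435813704314792391924764477903837266444288

The odd primes p ≤ 31 are [3, 5, 7, 11, 13, 17, 19, 23, 29, 31]. For each, χ(p) = 1 if p ≡ 1 mod 4, χ(p) = −1 if p ≡ 3 mod 4. Taking (1 − χ(p)/p^5)^(-1) = p^5/(p^5 − χ(p)): (1 − (-1)/3^5)^(-1) · (1 − (1)/5^5)^(-1) · (1 − (-1)/7^5)^(-1) · (1 − (-1)/11^5)^(-1) · (1 − (1)/13^5)^(-1) · (1 − (1)/17^5)^(-1) · (1 − (-1)/19^5)^(-1) · (1 − (-1)/23^5)^(-1) · (1 − (1)/29^5)^(-1) · (1 − (-1)/31^5)^(-1) = 52015810615424538455317584769582112629834289625/52216435813704314792391924764477903837266444288.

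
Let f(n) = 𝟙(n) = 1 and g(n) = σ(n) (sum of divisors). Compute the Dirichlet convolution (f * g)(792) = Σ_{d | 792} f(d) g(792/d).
(𝟙 * σ)(792) = 6084

Divisors of 792: [1, 2, 3, 4, 6, 8, 9, 11, 12, 18, 22, 24, 33, 36, 44, 66, 72, 88, 99, 132, 198, 264, 396, 792]. For each d | 792:
  d = 1: 𝟙(1) · σ(792/1) = 1 · 2340 = 2340
  d = 2: 𝟙(2) · σ(792/2) = 1 · 1092 = 1092
  d = 3: 𝟙(3) · σ(792/3) = 1 · 720 = 720
  d = 4: 𝟙(4) · σ(792/4) = 1 · 468 = 468
  d = 6: 𝟙(6) · σ(792/6) = 1 · 336 = 336
  d = 8: 𝟙(8) · σ(792/8) = 1 · 156 = 156
  d = 9: 𝟙(9) · σ(792/9) = 1 · 180 = 180
  d = 11: 𝟙(11) · σ(792/11) = 1 · 195 = 195
  d = 12: 𝟙(12) · σ(792/12) = 1 · 144 = 144
  d = 18: 𝟙(18) · σ(792/18) = 1 · 84 = 84
  d = 22: 𝟙(22) · σ(792/22) = 1 · 91 = 91
  d = 24: 𝟙(24) · σ(792/24) = 1 · 48 = 48
  d = 33: 𝟙(33) · σ(792/33) = 1 · 60 = 60
  d = 36: 𝟙(36) · σ(792/36) = 1 · 36 = 36
  d = 44: 𝟙(44) · σ(792/44) = 1 · 39 = 39
  d = 66: 𝟙(66) · σ(792/66) = 1 · 28 = 28
  d = 72: 𝟙(72) · σ(792/72) = 1 · 12 = 12
  d = 88: 𝟙(88) · σ(792/88) = 1 · 13 = 13
  d = 99: 𝟙(99) · σ(792/99) = 1 · 15 = 15
  d = 132: 𝟙(132) · σ(792/132) = 1 · 12 = 12
  d = 198: 𝟙(198) · σ(792/198) = 1 · 7 = 7
  d = 264: 𝟙(264) · σ(792/264) = 1 · 4 = 4
  d = 396: 𝟙(396) · σ(792/396) = 1 · 3 = 3
  d = 792: 𝟙(792) · σ(792/792) = 1 · 1 = 1
Summing: (𝟙 * σ)(792) = 2340 + 1092 + 720 + 468 + 336 + 156 + 180 + 195 + 144 + 84 + 91 + 48 + 60 + 36 + 39 + 28 + 12 + 13 + 15 + 12 + 7 + 4 + 3 + 1 = 6084.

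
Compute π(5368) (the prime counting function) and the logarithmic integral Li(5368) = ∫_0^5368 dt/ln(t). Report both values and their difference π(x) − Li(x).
π(5368) = 708;  Li(5368) ≈ 727.31;  π(x) − Li(x) ≈ -19.31.

Direct count of primes ≤ 5368 gives π(5368) = 708. Numerical evaluation of the logarithmic integral gives Li(5368) ≈ 727.31. The difference π(x) − Li(x) ≈ -19.31 is typically negative for small/moderate x (Li(x) overestimates), though Littlewood's theorem shows this sign changes infinitely often.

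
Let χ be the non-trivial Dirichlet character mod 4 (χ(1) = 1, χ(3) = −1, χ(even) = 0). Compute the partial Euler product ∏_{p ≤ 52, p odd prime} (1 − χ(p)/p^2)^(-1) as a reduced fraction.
∏ = 114726379539814929565547/125247697987829760000000

The odd primes p ≤ 52 are [3, 5, 7, 11, 13, 17, 19, 23, 29, 31, 37, 41, 43, 47]. For each, χ(p) = 1 if p ≡ 1 mod 4, χ(p) = −1 if p ≡ 3 mod 4. Taking (1 − χ(p)/p^2)^(-1) = p^2/(p^2 − χ(p)): (1 − (-1)/3^2)^(-1) · (1 − (1)/5^2)^(-1) · (1 − (-1)/7^2)^(-1) · (1 − (-1)/11^2)^(-1) · (1 − (1)/13^2)^(-1) · (1 − (1)/17^2)^(-1) · (1 − (-1)/19^2)^(-1) · (1 − (-1)/23^2)^(-1) · (1 − (1)/29^2)^(-1) · (1 − (-1)/31^2)^(-1) · (1 − (1)/37^2)^(-1) · (1 − (1)/41^2)^(-1) · (1 − (-1)/43^2)^(-1) · (1 − (-1)/47^2)^(-1) = 114726379539814929565547/125247697987829760000000.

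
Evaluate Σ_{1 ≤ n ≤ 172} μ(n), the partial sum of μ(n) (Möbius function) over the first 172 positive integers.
Σ_{n ≤ 172} μ(n) = -2

Compute μ(n) for each 1 ≤ n ≤ 172: μ(1) = 1, μ(2) = -1, μ(3) = -1, μ(4) = 0, μ(5) = -1, μ(6) = 1, μ(7) = -1, μ(8) = 0, μ(9) = 0, μ(10) = 1, μ(11) = -1, μ(12) = 0, μ(13) = -1, μ(14) = 1, μ(15) = 1, μ(16) = 0, μ(17) = -1, μ(18) = 0, μ(19) = -1, μ(20) = 0, μ(21) = 1, μ(22) = 1, μ(23) = -1, μ(24) = 0, μ(25) = 0, μ(26) = 1, μ(27) = 0, μ(28) = 0, μ(29) = -1, μ(30) = -1, μ(31) = -1, μ(32) = 0, μ(33) = 1, μ(34) = 1, μ(35) = 1, μ(36) = 0, μ(37) = -1, μ(38) = 1, μ(39) = 1, μ(40) = 0, μ(41) = -1, μ(42) = -1, μ(43) = -1, μ(44) = 0, μ(45) = 0, μ(46) = 1, μ(47) = -1, μ(48) = 0, μ(49) = 0, μ(50) = 0, μ(51) = 1, μ(52) = 0, μ(53) = -1, μ(54) = 0, μ(55) = 1, μ(56) = 0, μ(57) = 1, μ(58) = 1, μ(59) = -1, μ(60) = 0, μ(61) = -1, μ(62) = 1, μ(63) = 0, μ(64) = 0, μ(65) = 1, μ(66) = -1, μ(67) = -1, μ(68) = 0, μ(69) = 1, μ(70) = -1, μ(71) = -1, μ(72) = 0, μ(73) = -1, μ(74) = 1, μ(75) = 0, μ(76) = 0, μ(77) = 1, μ(78) = -1, μ(79) = -1, μ(80) = 0, μ(81) = 0, μ(82) = 1, μ(83) = -1, μ(84) = 0, μ(85) = 1, μ(86) = 1, μ(87) = 1, μ(88) = 0, μ(89) = -1, μ(90) = 0, μ(91) = 1, μ(92) = 0, μ(93) = 1, μ(94) = 1, μ(95) = 1, μ(96) = 0, μ(97) = -1, μ(98) = 0, μ(99) = 0, μ(100) = 0, μ(101) = -1, μ(102) = -1, μ(103) = -1, μ(104) = 0, μ(105) = -1, μ(106) = 1, μ(107) = -1, μ(108) = 0, μ(109) = -1, μ(110) = -1, μ(111) = 1, μ(112) = 0, μ(113) = -1, μ(114) = -1, μ(115) = 1, μ(116) = 0, μ(117) = 0, μ(118) = 1, μ(119) = 1, μ(120) = 0, μ(121) = 0, μ(122) = 1, μ(123) = 1, μ(124) = 0, μ(125) = 0, μ(126) = 0, μ(127) = -1, μ(128) = 0, μ(129) = 1, μ(130) = -1, μ(131) = -1, μ(132) = 0, μ(133) = 1, μ(134) = 1, μ(135) = 0, μ(136) = 0, μ(137) = -1, μ(138) = -1, μ(139) = -1, μ(140) = 0, μ(141) = 1, μ(142) = 1, μ(143) = 1, μ(144) = 0, μ(145) = 1, μ(146) = 1, μ(147) = 0, μ(148) = 0, μ(149) = -1, μ(150) = 0, μ(151) = -1, μ(152) = 0, μ(153) = 0, μ(154) = -1, μ(155) = 1, μ(156) = 0, μ(157) = -1, μ(158) = 1, μ(159) = 1, μ(160) = 0, μ(161) = 1, μ(162) = 0, μ(163) = -1, μ(164) = 0, μ(165) = -1, μ(166) = 1, μ(167) = -1, μ(168) = 0, μ(169) = 0, μ(170) = -1, μ(171) = 0, μ(172) = 0. Summing all 172 values: -2. (Mertens function M(x) = Σ_{n ≤ x} μ(n); on average M(x) should be small (PNT ⟺ M(x) = o(x)).)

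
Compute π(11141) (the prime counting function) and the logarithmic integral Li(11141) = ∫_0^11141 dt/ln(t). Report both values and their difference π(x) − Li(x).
π(11141) = 1349;  Li(11141) ≈ 1369.29;  π(x) − Li(x) ≈ -20.29.

Direct count of primes ≤ 11141 gives π(11141) = 1349. Numerical evaluation of the logarithmic integral gives Li(11141) ≈ 1369.29. The difference π(x) − Li(x) ≈ -20.29 is typically negative for small/moderate x (Li(x) overestimates), though Littlewood's theorem shows this sign changes infinitely often.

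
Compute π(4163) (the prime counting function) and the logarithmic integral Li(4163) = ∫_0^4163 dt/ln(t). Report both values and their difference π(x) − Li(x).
π(4163) = 573;  Li(4163) ≈ 584.97;  π(x) − Li(x) ≈ -11.97.

Direct count of primes ≤ 4163 gives π(4163) = 573. Numerical evaluation of the logarithmic integral gives Li(4163) ≈ 584.97. The difference π(x) − Li(x) ≈ -11.97 is typically negative for small/moderate x (Li(x) overestimates), though Littlewood's theorem shows this sign changes infinitely often.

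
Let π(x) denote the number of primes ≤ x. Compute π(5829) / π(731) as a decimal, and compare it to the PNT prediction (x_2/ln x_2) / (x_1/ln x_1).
π(5829)/π(731) = 765/129 ≈ 5.9302;  PNT prediction ≈ 6.0646.

π(731) = 129 and π(5829) = 765, so π(5829)/π(731) ≈ 5.9302. The PNT-predicted ratio is (5829/ln(5829)) / (731/ln(731)) ≈ 6.0646. The two agree to within a few percent, as expected.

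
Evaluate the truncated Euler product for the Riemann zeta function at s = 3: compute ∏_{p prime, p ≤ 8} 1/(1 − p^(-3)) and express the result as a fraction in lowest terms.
∏ = 18375/15314

The primes p ≤ 8 are [2, 3, 5, 7]. For each prime, (1 − 1/p^3)^(-1) = p^3 / (p^3 − 1). The product is (1 − 1/2^3)^(-1), (1 − 1/3^3)^(-1), (1 − 1/5^3)^(-1), (1 − 1/7^3)^(-1) = ∏ p^3 / (p^3 − 1) = 18375/15314.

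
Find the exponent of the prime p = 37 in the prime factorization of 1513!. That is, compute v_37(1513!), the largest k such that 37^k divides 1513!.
v_37(1513!) = 41

Legendre's formula: v_p(n!) = Σ_{k ≥ 1} ⌊n / p^k⌋. For p = 37, n = 1513, the terms are:
  ⌊1513/37^1⌋ = ⌊1513/37⌋ = 40
  ⌊1513/37^2⌋ = ⌊1513/1369⌋ = 1
(the next term ⌊1513/37^3⌋ = 0, terminating the sum). Summing: v_37(1513!) = 40 + 1 = 41.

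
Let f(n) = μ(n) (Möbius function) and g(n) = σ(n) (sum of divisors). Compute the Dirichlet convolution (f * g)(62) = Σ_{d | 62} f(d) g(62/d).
(μ * σ)(62) = 62

Divisors of 62: [1, 2, 31, 62]. For each d | 62:
  d = 1: μ(1) · σ(62/1) = 1 · 96 = 96
  d = 2: μ(2) · σ(62/2) = -1 · 32 = -32
  d = 31: μ(31) · σ(62/31) = -1 · 3 = -3
  d = 62: μ(62) · σ(62/62) = 1 · 1 = 1
Summing: (μ * σ)(62) = 96 + -32 + -3 + 1 = 62.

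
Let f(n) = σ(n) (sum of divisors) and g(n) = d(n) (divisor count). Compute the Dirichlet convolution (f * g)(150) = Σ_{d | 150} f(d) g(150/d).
(σ * d)(150) = 1380

Divisors of 150: [1, 2, 3, 5, 6, 10, 15, 25, 30, 50, 75, 150]. For each d | 150:
  d = 1: σ(1) · d(150/1) = 1 · 12 = 12
  d = 2: σ(2) · d(150/2) = 3 · 6 = 18
  d = 3: σ(3) · d(150/3) = 4 · 6 = 24
  d = 5: σ(5) · d(150/5) = 6 · 8 = 48
  d = 6: σ(6) · d(150/6) = 12 · 3 = 36
  d = 10: σ(10) · d(150/10) = 18 · 4 = 72
  d = 15: σ(15) · d(150/15) = 24 · 4 = 96
  d = 25: σ(25) · d(150/25) = 31 · 4 = 124
  d = 30: σ(30) · d(150/30) = 72 · 2 = 144
  d = 50: σ(50) · d(150/50) = 93 · 2 = 186
  d = 75: σ(75) · d(150/75) = 124 · 2 = 248
  d = 150: σ(150) · d(150/150) = 372 · 1 = 372
Summing: (σ * d)(150) = 12 + 18 + 24 + 48 + 36 + 72 + 96 + 124 + 144 + 186 + 248 + 372 = 1380.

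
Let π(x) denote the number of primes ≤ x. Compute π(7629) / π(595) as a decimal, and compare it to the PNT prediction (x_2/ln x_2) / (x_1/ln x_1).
π(7629)/π(595) = 968/108 ≈ 8.9630;  PNT prediction ≈ 9.1628.

π(595) = 108 and π(7629) = 968, so π(7629)/π(595) ≈ 8.9630. The PNT-predicted ratio is (7629/ln(7629)) / (595/ln(595)) ≈ 9.1628. The two agree to within a few percent, as expected.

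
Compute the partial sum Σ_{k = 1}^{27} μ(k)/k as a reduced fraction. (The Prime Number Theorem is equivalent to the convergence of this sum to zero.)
Σ μ(k)/k = 4165258/111546435

Values of μ(k) for 1 ≤ k ≤ 27: μ(1) = 1, μ(2) = -1, μ(3) = -1, μ(5) = -1, μ(6) = 1, μ(7) = -1, μ(10) = 1, μ(11) = -1, μ(13) = -1, μ(14) = 1, μ(15) = 1, μ(17) = -1, μ(19) = -1, μ(21) = 1, μ(22) = 1, μ(23) = -1, μ(26) = 1, with μ = 0 on non-squarefree integers. Summing μ(k)/k for k where μ(k) ≠ 0 gives 4165258/111546435 ≈ 0.0373. (PNT ⟺ this sum → 0 as n → ∞.)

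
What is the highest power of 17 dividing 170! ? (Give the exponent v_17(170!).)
v_17(170!) = 10

Legendre's formula: v_p(n!) = Σ_{k ≥ 1} ⌊n / p^k⌋. For p = 17, n = 170, the terms are:
  ⌊170/17^1⌋ = ⌊170/17⌋ = 10
(the next term ⌊170/17^2⌋ = 0, terminating the sum). Summing: v_17(170!) = 10 = 10.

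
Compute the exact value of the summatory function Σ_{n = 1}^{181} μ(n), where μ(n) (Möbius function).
Σ_{n ≤ 181} μ(n) = -4

Compute μ(n) for each 1 ≤ n ≤ 181: μ(1) = 1, μ(2) = -1, μ(3) = -1, μ(4) = 0, μ(5) = -1, μ(6) = 1, μ(7) = -1, μ(8) = 0, μ(9) = 0, μ(10) = 1, μ(11) = -1, μ(12) = 0, μ(13) = -1, μ(14) = 1, μ(15) = 1, μ(16) = 0, μ(17) = -1, μ(18) = 0, μ(19) = -1, μ(20) = 0, μ(21) = 1, μ(22) = 1, μ(23) = -1, μ(24) = 0, μ(25) = 0, μ(26) = 1, μ(27) = 0, μ(28) = 0, μ(29) = -1, μ(30) = -1, μ(31) = -1, μ(32) = 0, μ(33) = 1, μ(34) = 1, μ(35) = 1, μ(36) = 0, μ(37) = -1, μ(38) = 1, μ(39) = 1, μ(40) = 0, μ(41) = -1, μ(42) = -1, μ(43) = -1, μ(44) = 0, μ(45) = 0, μ(46) = 1, μ(47) = -1, μ(48) = 0, μ(49) = 0, μ(50) = 0, μ(51) = 1, μ(52) = 0, μ(53) = -1, μ(54) = 0, μ(55) = 1, μ(56) = 0, μ(57) = 1, μ(58) = 1, μ(59) = -1, μ(60) = 0, μ(61) = -1, μ(62) = 1, μ(63) = 0, μ(64) = 0, μ(65) = 1, μ(66) = -1, μ(67) = -1, μ(68) = 0, μ(69) = 1, μ(70) = -1, μ(71) = -1, μ(72) = 0, μ(73) = -1, μ(74) = 1, μ(75) = 0, μ(76) = 0, μ(77) = 1, μ(78) = -1, μ(79) = -1, μ(80) = 0, μ(81) = 0, μ(82) = 1, μ(83) = -1, μ(84) = 0, μ(85) = 1, μ(86) = 1, μ(87) = 1, μ(88) = 0, μ(89) = -1, μ(90) = 0, μ(91) = 1, μ(92) = 0, μ(93) = 1, μ(94) = 1, μ(95) = 1, μ(96) = 0, μ(97) = -1, μ(98) = 0, μ(99) = 0, μ(100) = 0, μ(101) = -1, μ(102) = -1, μ(103) = -1, μ(104) = 0, μ(105) = -1, μ(106) = 1, μ(107) = -1, μ(108) = 0, μ(109) = -1, μ(110) = -1, μ(111) = 1, μ(112) = 0, μ(113) = -1, μ(114) = -1, μ(115) = 1, μ(116) = 0, μ(117) = 0, μ(118) = 1, μ(119) = 1, μ(120) = 0, μ(121) = 0, μ(122) = 1, μ(123) = 1, μ(124) = 0, μ(125) = 0, μ(126) = 0, μ(127) = -1, μ(128) = 0, μ(129) = 1, μ(130) = -1, μ(131) = -1, μ(132) = 0, μ(133) = 1, μ(134) = 1, μ(135) = 0, μ(136) = 0, μ(137) = -1, μ(138) = -1, μ(139) = -1, μ(140) = 0, μ(141) = 1, μ(142) = 1, μ(143) = 1, μ(144) = 0, μ(145) = 1, μ(146) = 1, μ(147) = 0, μ(148) = 0, μ(149) = -1, μ(150) = 0, μ(151) = -1, μ(152) = 0, μ(153) = 0, μ(154) = -1, μ(155) = 1, μ(156) = 0, μ(157) = -1, μ(158) = 1, μ(159) = 1, μ(160) = 0, μ(161) = 1, μ(162) = 0, μ(163) = -1, μ(164) = 0, μ(165) = -1, μ(166) = 1, μ(167) = -1, μ(168) = 0, μ(169) = 0, μ(170) = -1, μ(171) = 0, μ(172) = 0, μ(173) = -1, μ(174) = -1, μ(175) = 0, μ(176) = 0, μ(177) = 1, μ(178) = 1, μ(179) = -1, μ(180) = 0, μ(181) = -1. Summing all 181 values: -4. (Mertens function M(x) = Σ_{n ≤ x} μ(n); on average M(x) should be small (PNT ⟺ M(x) = o(x)).)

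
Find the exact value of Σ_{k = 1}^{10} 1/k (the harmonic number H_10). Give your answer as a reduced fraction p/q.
H_10 = 7381/2520

Direct summation: H_10 = 1 + 1/2 + ... + 1/10. The least common denominator is lcm(1, ..., 10) = 2520; over this denominator the numerator is 2520 + 1260 + 840 + 630 + 504 + 420 + 360 + 315 + 280 + 252 = 7381, so H_10 = 7381/2520 (already in lowest terms) ≈ 2.92897. (The PNT-adjacent estimate ln(10) + γ ≈ 2.87980 matches within O(1/n).)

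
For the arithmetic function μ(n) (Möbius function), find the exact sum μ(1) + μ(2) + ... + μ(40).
Σ_{n ≤ 40} μ(n) = 0

Compute μ(n) for each 1 ≤ n ≤ 40: μ(1) = 1, μ(2) = -1, μ(3) = -1, μ(4) = 0, μ(5) = -1, μ(6) = 1, μ(7) = -1, μ(8) = 0, μ(9) = 0, μ(10) = 1, μ(11) = -1, μ(12) = 0, μ(13) = -1, μ(14) = 1, μ(15) = 1, μ(16) = 0, μ(17) = -1, μ(18) = 0, μ(19) = -1, μ(20) = 0, μ(21) = 1, μ(22) = 1, μ(23) = -1, μ(24) = 0, μ(25) = 0, μ(26) = 1, μ(27) = 0, μ(28) = 0, μ(29) = -1, μ(30) = -1, μ(31) = -1, μ(32) = 0, μ(33) = 1, μ(34) = 1, μ(35) = 1, μ(36) = 0, μ(37) = -1, μ(38) = 1, μ(39) = 1, μ(40) = 0. Summing all 40 values: 0. (Mertens function M(x) = Σ_{n ≤ x} μ(n); on average M(x) should be small (PNT ⟺ M(x) = o(x)).)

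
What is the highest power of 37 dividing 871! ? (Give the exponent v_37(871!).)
v_37(871!) = 23

Legendre's formula: v_p(n!) = Σ_{k ≥ 1} ⌊n / p^k⌋. For p = 37, n = 871, the terms are:
  ⌊871/37^1⌋ = ⌊871/37⌋ = 23
(the next term ⌊871/37^2⌋ = 0, terminating the sum). Summing: v_37(871!) = 23 = 23.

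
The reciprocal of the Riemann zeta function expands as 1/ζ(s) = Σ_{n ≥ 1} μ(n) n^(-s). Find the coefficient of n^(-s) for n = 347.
μ(347) = -1

Factor n = 347 = 347. μ(n) = 0 if any exponent ≥ 2 (not squarefree); otherwise μ(n) = (−1)^{ω(n)} where ω(n) is the number of distinct prime factors. Applying: μ(347) = -1.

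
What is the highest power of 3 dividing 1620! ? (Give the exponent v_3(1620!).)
v_3(1620!) = 808

Legendre's formula: v_p(n!) = Σ_{k ≥ 1} ⌊n / p^k⌋. For p = 3, n = 1620, the terms are:
  ⌊1620/3^1⌋ = ⌊1620/3⌋ = 540
  ⌊1620/3^2⌋ = ⌊1620/9⌋ = 180
  ⌊1620/3^3⌋ = ⌊1620/27⌋ = 60
  ⌊1620/3^4⌋ = ⌊1620/81⌋ = 20
  ⌊1620/3^5⌋ = ⌊1620/243⌋ = 6
  ⌊1620/3^6⌋ = ⌊1620/729⌋ = 2
(the next term ⌊1620/3^7⌋ = 0, terminating the sum). Summing: v_3(1620!) = 540 + 180 + 60 + 20 + 6 + 2 = 808.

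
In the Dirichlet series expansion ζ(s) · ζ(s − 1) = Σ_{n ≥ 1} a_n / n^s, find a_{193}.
σ(193) = 194

In the product (Σ m^0/m^s)(Σ k / k^s) = Σ (Σ_{d | n} d) / n^s, the coefficient of 1/n^s is σ(n) = Σ_{d | n} d. For n = 193, divisors are [1, 193]; summing: σ(193) = 194.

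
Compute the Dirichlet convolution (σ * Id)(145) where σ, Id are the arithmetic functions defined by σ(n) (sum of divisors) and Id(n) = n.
(σ * Id)(145) = 649

Divisors of 145: [1, 5, 29, 145]. For each d | 145:
  d = 1: σ(1) · Id(145/1) = 1 · 145 = 145
  d = 5: σ(5) · Id(145/5) = 6 · 29 = 174
  d = 29: σ(29) · Id(145/29) = 30 · 5 = 150
  d = 145: σ(145) · Id(145/145) = 180 · 1 = 180
Summing: (σ * Id)(145) = 145 + 174 + 150 + 180 = 649.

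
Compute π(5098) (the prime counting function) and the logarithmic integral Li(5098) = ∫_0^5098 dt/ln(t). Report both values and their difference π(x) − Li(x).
π(5098) = 680;  Li(5098) ≈ 695.77;  π(x) − Li(x) ≈ -15.77.

Direct count of primes ≤ 5098 gives π(5098) = 680. Numerical evaluation of the logarithmic integral gives Li(5098) ≈ 695.77. The difference π(x) − Li(x) ≈ -15.77 is typically negative for small/moderate x (Li(x) overestimates), though Littlewood's theorem shows this sign changes infinitely often.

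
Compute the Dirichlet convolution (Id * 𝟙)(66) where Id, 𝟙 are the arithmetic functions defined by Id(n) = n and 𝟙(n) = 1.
(Id * 𝟙)(66) = 144

Divisors of 66: [1, 2, 3, 6, 11, 22, 33, 66]. For each d | 66:
  d = 1: Id(1) · 𝟙(66/1) = 1 · 1 = 1
  d = 2: Id(2) · 𝟙(66/2) = 2 · 1 = 2
  d = 3: Id(3) · 𝟙(66/3) = 3 · 1 = 3
  d = 6: Id(6) · 𝟙(66/6) = 6 · 1 = 6
  d = 11: Id(11) · 𝟙(66/11) = 11 · 1 = 11
  d = 22: Id(22) · 𝟙(66/22) = 22 · 1 = 22
  d = 33: Id(33) · 𝟙(66/33) = 33 · 1 = 33
  d = 66: Id(66) · 𝟙(66/66) = 66 · 1 = 66
Summing: (Id * 𝟙)(66) = 1 + 2 + 3 + 6 + 11 + 22 + 33 + 66 = 144.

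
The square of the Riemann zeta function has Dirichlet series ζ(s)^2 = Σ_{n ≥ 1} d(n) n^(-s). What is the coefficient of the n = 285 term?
d(285) = 8

ζ(s)^2 = (Σ 1/m^s)(Σ 1/k^s). The coefficient of 1/n^s in the product is the number of ordered pairs (m, k) with mk = n, which equals d(n). For n = 285, divisors are [1, 3, 5, 15, 19, 57, 95, 285], so d(285) = 8.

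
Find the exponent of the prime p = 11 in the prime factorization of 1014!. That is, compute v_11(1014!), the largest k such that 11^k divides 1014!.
v_11(1014!) = 100

Legendre's formula: v_p(n!) = Σ_{k ≥ 1} ⌊n / p^k⌋. For p = 11, n = 1014, the terms are:
  ⌊1014/11^1⌋ = ⌊1014/11⌋ = 92
  ⌊1014/11^2⌋ = ⌊1014/121⌋ = 8
(the next term ⌊1014/11^3⌋ = 0, terminating the sum). Summing: v_11(1014!) = 92 + 8 = 100.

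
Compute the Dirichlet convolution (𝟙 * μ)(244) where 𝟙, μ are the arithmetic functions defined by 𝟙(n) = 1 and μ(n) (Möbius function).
(𝟙 * μ)(244) = 0

Divisors of 244: [1, 2, 4, 61, 122, 244]. For each d | 244:
  d = 1: 𝟙(1) · μ(244/1) = 1 · 0 = 0
  d = 2: 𝟙(2) · μ(244/2) = 1 · 1 = 1
  d = 4: 𝟙(4) · μ(244/4) = 1 · -1 = -1
  d = 61: 𝟙(61) · μ(244/61) = 1 · 0 = 0
  d = 122: 𝟙(122) · μ(244/122) = 1 · -1 = -1
  d = 244: 𝟙(244) · μ(244/244) = 1 · 1 = 1
Summing: (𝟙 * μ)(244) = 0 + 1 + -1 + 0 + -1 + 1 = 0.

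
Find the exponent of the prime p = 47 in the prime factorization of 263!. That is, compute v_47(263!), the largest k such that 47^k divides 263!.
v_47(263!) = 5

Legendre's formula: v_p(n!) = Σ_{k ≥ 1} ⌊n / p^k⌋. For p = 47, n = 263, the terms are:
  ⌊263/47^1⌋ = ⌊263/47⌋ = 5
(the next term ⌊263/47^2⌋ = 0, terminating the sum). Summing: v_47(263!) = 5 = 5.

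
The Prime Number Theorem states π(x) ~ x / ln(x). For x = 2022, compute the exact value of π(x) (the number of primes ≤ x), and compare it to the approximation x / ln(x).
π(2022) = 306;  x/ln(x) ≈ 265.64;  relative error ≈ 13.19%.

Directly count primes up to 2022: π(2022) = 306. The PNT approximation gives 2022/ln(2022) ≈ 2022/7.61184 ≈ 265.64. Relative error (π(x) − x/ln(x)) / π(x) ≈ 13.19%; the approximation is known to undercount slightly (Li(x) is a better estimate).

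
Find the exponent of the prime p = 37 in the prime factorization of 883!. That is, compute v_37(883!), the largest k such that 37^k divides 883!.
v_37(883!) = 23

Legendre's formula: v_p(n!) = Σ_{k ≥ 1} ⌊n / p^k⌋. For p = 37, n = 883, the terms are:
  ⌊883/37^1⌋ = ⌊883/37⌋ = 23
(the next term ⌊883/37^2⌋ = 0, terminating the sum). Summing: v_37(883!) = 23 = 23.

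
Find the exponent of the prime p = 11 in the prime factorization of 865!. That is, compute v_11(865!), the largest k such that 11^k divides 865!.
v_11(865!) = 85

Legendre's formula: v_p(n!) = Σ_{k ≥ 1} ⌊n / p^k⌋. For p = 11, n = 865, the terms are:
  ⌊865/11^1⌋ = ⌊865/11⌋ = 78
  ⌊865/11^2⌋ = ⌊865/121⌋ = 7
(the next term ⌊865/11^3⌋ = 0, terminating the sum). Summing: v_11(865!) = 78 + 7 = 85.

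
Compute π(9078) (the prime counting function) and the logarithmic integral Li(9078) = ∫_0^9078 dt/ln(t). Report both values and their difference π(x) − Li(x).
π(9078) = 1127;  Li(9078) ≈ 1145.51;  π(x) − Li(x) ≈ -18.51.

Direct count of primes ≤ 9078 gives π(9078) = 1127. Numerical evaluation of the logarithmic integral gives Li(9078) ≈ 1145.51. The difference π(x) − Li(x) ≈ -18.51 is typically negative for small/moderate x (Li(x) overestimates), though Littlewood's theorem shows this sign changes infinitely often.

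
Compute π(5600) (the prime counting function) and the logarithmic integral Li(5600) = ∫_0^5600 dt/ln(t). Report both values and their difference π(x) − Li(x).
π(5600) = 738;  Li(5600) ≈ 754.25;  π(x) − Li(x) ≈ -16.25.

Direct count of primes ≤ 5600 gives π(5600) = 738. Numerical evaluation of the logarithmic integral gives Li(5600) ≈ 754.25. The difference π(x) − Li(x) ≈ -16.25 is typically negative for small/moderate x (Li(x) overestimates), though Littlewood's theorem shows this sign changes infinitely often.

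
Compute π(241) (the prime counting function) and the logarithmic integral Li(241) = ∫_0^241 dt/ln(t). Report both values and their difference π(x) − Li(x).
π(241) = 53;  Li(241) ≈ 57.79;  π(x) − Li(x) ≈ -4.79.

Direct count of primes ≤ 241 gives π(241) = 53. Numerical evaluation of the logarithmic integral gives Li(241) ≈ 57.79. The difference π(x) − Li(x) ≈ -4.79 is typically negative for small/moderate x (Li(x) overestimates), though Littlewood's theorem shows this sign changes infinitely often.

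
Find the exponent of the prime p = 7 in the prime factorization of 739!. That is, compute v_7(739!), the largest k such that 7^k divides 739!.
v_7(739!) = 122

Legendre's formula: v_p(n!) = Σ_{k ≥ 1} ⌊n / p^k⌋. For p = 7, n = 739, the terms are:
  ⌊739/7^1⌋ = ⌊739/7⌋ = 105
  ⌊739/7^2⌋ = ⌊739/49⌋ = 15
  ⌊739/7^3⌋ = ⌊739/343⌋ = 2
(the next term ⌊739/7^4⌋ = 0, terminating the sum). Summing: v_7(739!) = 105 + 15 + 2 = 122.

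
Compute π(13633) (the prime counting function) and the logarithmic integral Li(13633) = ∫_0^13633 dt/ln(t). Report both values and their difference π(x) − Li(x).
π(13633) = 1612;  Li(13633) ≈ 1633.76;  π(x) − Li(x) ≈ -21.76.

Direct count of primes ≤ 13633 gives π(13633) = 1612. Numerical evaluation of the logarithmic integral gives Li(13633) ≈ 1633.76. The difference π(x) − Li(x) ≈ -21.76 is typically negative for small/moderate x (Li(x) overestimates), though Littlewood's theorem shows this sign changes infinitely often.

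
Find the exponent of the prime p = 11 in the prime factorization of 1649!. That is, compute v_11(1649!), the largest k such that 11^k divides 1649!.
v_11(1649!) = 163

Legendre's formula: v_p(n!) = Σ_{k ≥ 1} ⌊n / p^k⌋. For p = 11, n = 1649, the terms are:
  ⌊1649/11^1⌋ = ⌊1649/11⌋ = 149
  ⌊1649/11^2⌋ = ⌊1649/121⌋ = 13
  ⌊1649/11^3⌋ = ⌊1649/1331⌋ = 1
(the next term ⌊1649/11^4⌋ = 0, terminating the sum). Summing: v_11(1649!) = 149 + 13 + 1 = 163.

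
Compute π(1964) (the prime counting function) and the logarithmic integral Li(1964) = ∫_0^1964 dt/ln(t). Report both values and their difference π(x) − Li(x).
π(1964) = 297;  Li(1964) ≈ 310.07;  π(x) − Li(x) ≈ -13.07.

Direct count of primes ≤ 1964 gives π(1964) = 297. Numerical evaluation of the logarithmic integral gives Li(1964) ≈ 310.07. The difference π(x) − Li(x) ≈ -13.07 is typically negative for small/moderate x (Li(x) overestimates), though Littlewood's theorem shows this sign changes infinitely often.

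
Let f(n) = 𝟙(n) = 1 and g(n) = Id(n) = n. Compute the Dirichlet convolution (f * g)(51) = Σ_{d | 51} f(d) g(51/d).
(𝟙 * Id)(51) = 72

Divisors of 51: [1, 3, 17, 51]. For each d | 51:
  d = 1: 𝟙(1) · Id(51/1) = 1 · 51 = 51
  d = 3: 𝟙(3) · Id(51/3) = 1 · 17 = 17
  d = 17: 𝟙(17) · Id(51/17) = 1 · 3 = 3
  d = 51: 𝟙(51) · Id(51/51) = 1 · 1 = 1
Summing: (𝟙 * Id)(51) = 51 + 17 + 3 + 1 = 72.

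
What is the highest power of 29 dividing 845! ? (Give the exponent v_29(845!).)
v_29(845!) = 30

Legendre's formula: v_p(n!) = Σ_{k ≥ 1} ⌊n / p^k⌋. For p = 29, n = 845, the terms are:
  ⌊845/29^1⌋ = ⌊845/29⌋ = 29
  ⌊845/29^2⌋ = ⌊845/841⌋ = 1
(the next term ⌊845/29^3⌋ = 0, terminating the sum). Summing: v_29(845!) = 29 + 1 = 30.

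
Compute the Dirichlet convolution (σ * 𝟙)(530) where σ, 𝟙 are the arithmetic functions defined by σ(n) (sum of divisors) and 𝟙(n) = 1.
(σ * 𝟙)(530) = 1540

Divisors of 530: [1, 2, 5, 10, 53, 106, 265, 530]. For each d | 530:
  d = 1: σ(1) · 𝟙(530/1) = 1 · 1 = 1
  d = 2: σ(2) · 𝟙(530/2) = 3 · 1 = 3
  d = 5: σ(5) · 𝟙(530/5) = 6 · 1 = 6
  d = 10: σ(10) · 𝟙(530/10) = 18 · 1 = 18
  d = 53: σ(53) · 𝟙(530/53) = 54 · 1 = 54
  d = 106: σ(106) · 𝟙(530/106) = 162 · 1 = 162
  d = 265: σ(265) · 𝟙(530/265) = 324 · 1 = 324
  d = 530: σ(530) · 𝟙(530/530) = 972 · 1 = 972
Summing: (σ * 𝟙)(530) = 1 + 3 + 6 + 18 + 54 + 162 + 324 + 972 = 1540.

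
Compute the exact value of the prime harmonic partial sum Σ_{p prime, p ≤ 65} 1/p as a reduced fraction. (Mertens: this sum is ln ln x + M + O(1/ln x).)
Σ 1/p = 201015517717077830328949/117288381359406970983270

π(65) = 18, so the primes ≤ 65 are [2, 3, 5, 7, 11, 13, 17, 19, 23, 29, 31, 37, 41, 43, 47, 53, 59, 61]. Summing 1/p over these primes: 201015517717077830328949/117288381359406970983270 ≈ 1.7139. Mertens estimate ln ln(65) + 0.2615 ≈ 1.6905.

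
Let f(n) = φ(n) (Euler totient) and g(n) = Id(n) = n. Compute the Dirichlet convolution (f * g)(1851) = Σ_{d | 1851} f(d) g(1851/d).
(φ * Id)(1851) = 6165

Divisors of 1851: [1, 3, 617, 1851]. For each d | 1851:
  d = 1: φ(1) · Id(1851/1) = 1 · 1851 = 1851
  d = 3: φ(3) · Id(1851/3) = 2 · 617 = 1234
  d = 617: φ(617) · Id(1851/617) = 616 · 3 = 1848
  d = 1851: φ(1851) · Id(1851/1851) = 1232 · 1 = 1232
Summing: (φ * Id)(1851) = 1851 + 1234 + 1848 + 1232 = 6165.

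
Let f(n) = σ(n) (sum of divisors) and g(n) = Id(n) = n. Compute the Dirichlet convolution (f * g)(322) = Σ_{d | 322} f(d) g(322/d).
(σ * Id)(322) = 3525

Divisors of 322: [1, 2, 7, 14, 23, 46, 161, 322]. For each d | 322:
  d = 1: σ(1) · Id(322/1) = 1 · 322 = 322
  d = 2: σ(2) · Id(322/2) = 3 · 161 = 483
  d = 7: σ(7) · Id(322/7) = 8 · 46 = 368
  d = 14: σ(14) · Id(322/14) = 24 · 23 = 552
  d = 23: σ(23) · Id(322/23) = 24 · 14 = 336
  d = 46: σ(46) · Id(322/46) = 72 · 7 = 504
  d = 161: σ(161) · Id(322/161) = 192 · 2 = 384
  d = 322: σ(322) · Id(322/322) = 576 · 1 = 576
Summing: (σ * Id)(322) = 322 + 483 + 368 + 552 + 336 + 504 + 384 + 576 = 3525.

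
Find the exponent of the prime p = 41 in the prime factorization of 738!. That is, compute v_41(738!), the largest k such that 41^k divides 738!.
v_41(738!) = 18

Legendre's formula: v_p(n!) = Σ_{k ≥ 1} ⌊n / p^k⌋. For p = 41, n = 738, the terms are:
  ⌊738/41^1⌋ = ⌊738/41⌋ = 18
(the next term ⌊738/41^2⌋ = 0, terminating the sum). Summing: v_41(738!) = 18 = 18.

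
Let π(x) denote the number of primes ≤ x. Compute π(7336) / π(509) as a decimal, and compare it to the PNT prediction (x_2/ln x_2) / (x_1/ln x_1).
π(7336)/π(509) = 935/97 ≈ 9.6392;  PNT prediction ≈ 10.0921.

π(509) = 97 and π(7336) = 935, so π(7336)/π(509) ≈ 9.6392. The PNT-predicted ratio is (7336/ln(7336)) / (509/ln(509)) ≈ 10.0921. The two agree to within a few percent, as expected.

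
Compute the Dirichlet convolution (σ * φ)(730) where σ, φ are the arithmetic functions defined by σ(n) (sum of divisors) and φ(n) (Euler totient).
(σ * φ)(730) = 5840

Divisors of 730: [1, 2, 5, 10, 73, 146, 365, 730]. For each d | 730:
  d = 1: σ(1) · φ(730/1) = 1 · 288 = 288
  d = 2: σ(2) · φ(730/2) = 3 · 288 = 864
  d = 5: σ(5) · φ(730/5) = 6 · 72 = 432
  d = 10: σ(10) · φ(730/10) = 18 · 72 = 1296
  d = 73: σ(73) · φ(730/73) = 74 · 4 = 296
  d = 146: σ(146) · φ(730/146) = 222 · 4 = 888
  d = 365: σ(365) · φ(730/365) = 444 · 1 = 444
  d = 730: σ(730) · φ(730/730) = 1332 · 1 = 1332
Summing: (σ * φ)(730) = 288 + 864 + 432 + 1296 + 296 + 888 + 444 + 1332 = 5840.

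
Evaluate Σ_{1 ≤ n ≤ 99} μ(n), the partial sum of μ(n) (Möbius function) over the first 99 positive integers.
Σ_{n ≤ 99} μ(n) = 1

Compute μ(n) for each 1 ≤ n ≤ 99: μ(1) = 1, μ(2) = -1, μ(3) = -1, μ(4) = 0, μ(5) = -1, μ(6) = 1, μ(7) = -1, μ(8) = 0, μ(9) = 0, μ(10) = 1, μ(11) = -1, μ(12) = 0, μ(13) = -1, μ(14) = 1, μ(15) = 1, μ(16) = 0, μ(17) = -1, μ(18) = 0, μ(19) = -1, μ(20) = 0, μ(21) = 1, μ(22) = 1, μ(23) = -1, μ(24) = 0, μ(25) = 0, μ(26) = 1, μ(27) = 0, μ(28) = 0, μ(29) = -1, μ(30) = -1, μ(31) = -1, μ(32) = 0, μ(33) = 1, μ(34) = 1, μ(35) = 1, μ(36) = 0, μ(37) = -1, μ(38) = 1, μ(39) = 1, μ(40) = 0, μ(41) = -1, μ(42) = -1, μ(43) = -1, μ(44) = 0, μ(45) = 0, μ(46) = 1, μ(47) = -1, μ(48) = 0, μ(49) = 0, μ(50) = 0, μ(51) = 1, μ(52) = 0, μ(53) = -1, μ(54) = 0, μ(55) = 1, μ(56) = 0, μ(57) = 1, μ(58) = 1, μ(59) = -1, μ(60) = 0, μ(61) = -1, μ(62) = 1, μ(63) = 0, μ(64) = 0, μ(65) = 1, μ(66) = -1, μ(67) = -1, μ(68) = 0, μ(69) = 1, μ(70) = -1, μ(71) = -1, μ(72) = 0, μ(73) = -1, μ(74) = 1, μ(75) = 0, μ(76) = 0, μ(77) = 1, μ(78) = -1, μ(79) = -1, μ(80) = 0, μ(81) = 0, μ(82) = 1, μ(83) = -1, μ(84) = 0, μ(85) = 1, μ(86) = 1, μ(87) = 1, μ(88) = 0, μ(89) = -1, μ(90) = 0, μ(91) = 1, μ(92) = 0, μ(93) = 1, μ(94) = 1, μ(95) = 1, μ(96) = 0, μ(97) = -1, μ(98) = 0, μ(99) = 0. Summing all 99 values: 1. (Mertens function M(x) = Σ_{n ≤ x} μ(n); on average M(x) should be small (PNT ⟺ M(x) = o(x)).)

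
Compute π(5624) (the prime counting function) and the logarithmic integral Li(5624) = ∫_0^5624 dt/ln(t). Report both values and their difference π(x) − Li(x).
π(5624) = 739;  Li(5624) ≈ 757.03;  π(x) − Li(x) ≈ -18.03.

Direct count of primes ≤ 5624 gives π(5624) = 739. Numerical evaluation of the logarithmic integral gives Li(5624) ≈ 757.03. The difference π(x) − Li(x) ≈ -18.03 is typically negative for small/moderate x (Li(x) overestimates), though Littlewood's theorem shows this sign changes infinitely often.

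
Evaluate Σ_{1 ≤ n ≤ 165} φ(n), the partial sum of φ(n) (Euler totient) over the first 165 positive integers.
Σ_{n ≤ 165} φ(n) = 8314

Compute φ(n) for each 1 ≤ n ≤ 165: φ(1) = 1, φ(2) = 1, φ(3) = 2, φ(4) = 2, φ(5) = 4, φ(6) = 2, φ(7) = 6, φ(8) = 4, φ(9) = 6, φ(10) = 4, φ(11) = 10, φ(12) = 4, φ(13) = 12, φ(14) = 6, φ(15) = 8, φ(16) = 8, φ(17) = 16, φ(18) = 6, φ(19) = 18, φ(20) = 8, φ(21) = 12, φ(22) = 10, φ(23) = 22, φ(24) = 8, φ(25) = 20, φ(26) = 12, φ(27) = 18, φ(28) = 12, φ(29) = 28, φ(30) = 8, φ(31) = 30, φ(32) = 16, φ(33) = 20, φ(34) = 16, φ(35) = 24, φ(36) = 12, φ(37) = 36, φ(38) = 18, φ(39) = 24, φ(40) = 16, φ(41) = 40, φ(42) = 12, φ(43) = 42, φ(44) = 20, φ(45) = 24, φ(46) = 22, φ(47) = 46, φ(48) = 16, φ(49) = 42, φ(50) = 20, φ(51) = 32, φ(52) = 24, φ(53) = 52, φ(54) = 18, φ(55) = 40, φ(56) = 24, φ(57) = 36, φ(58) = 28, φ(59) = 58, φ(60) = 16, φ(61) = 60, φ(62) = 30, φ(63) = 36, φ(64) = 32, φ(65) = 48, φ(66) = 20, φ(67) = 66, φ(68) = 32, φ(69) = 44, φ(70) = 24, φ(71) = 70, φ(72) = 24, φ(73) = 72, φ(74) = 36, φ(75) = 40, φ(76) = 36, φ(77) = 60, φ(78) = 24, φ(79) = 78, φ(80) = 32, φ(81) = 54, φ(82) = 40, φ(83) = 82, φ(84) = 24, φ(85) = 64, φ(86) = 42, φ(87) = 56, φ(88) = 40, φ(89) = 88, φ(90) = 24, φ(91) = 72, φ(92) = 44, φ(93) = 60, φ(94) = 46, φ(95) = 72, φ(96) = 32, φ(97) = 96, φ(98) = 42, φ(99) = 60, φ(100) = 40, φ(101) = 100, φ(102) = 32, φ(103) = 102, φ(104) = 48, φ(105) = 48, φ(106) = 52, φ(107) = 106, φ(108) = 36, φ(109) = 108, φ(110) = 40, φ(111) = 72, φ(112) = 48, φ(113) = 112, φ(114) = 36, φ(115) = 88, φ(116) = 56, φ(117) = 72, φ(118) = 58, φ(119) = 96, φ(120) = 32, φ(121) = 110, φ(122) = 60, φ(123) = 80, φ(124) = 60, φ(125) = 100, φ(126) = 36, φ(127) = 126, φ(128) = 64, φ(129) = 84, φ(130) = 48, φ(131) = 130, φ(132) = 40, φ(133) = 108, φ(134) = 66, φ(135) = 72, φ(136) = 64, φ(137) = 136, φ(138) = 44, φ(139) = 138, φ(140) = 48, φ(141) = 92, φ(142) = 70, φ(143) = 120, φ(144) = 48, φ(145) = 112, φ(146) = 72, φ(147) = 84, φ(148) = 72, φ(149) = 148, φ(150) = 40, φ(151) = 150, φ(152) = 72, φ(153) = 96, φ(154) = 60, φ(155) = 120, φ(156) = 48, φ(157) = 156, φ(158) = 78, φ(159) = 104, φ(160) = 64, φ(161) = 132, φ(162) = 54, φ(163) = 162, φ(164) = 80, φ(165) = 80. Summing all 165 values: 8314. (Average order: Σ_{n ≤ x} φ(n) ~ (3/π²) x². For x = 165, (3/π²)·165² ≈ 8275.41.)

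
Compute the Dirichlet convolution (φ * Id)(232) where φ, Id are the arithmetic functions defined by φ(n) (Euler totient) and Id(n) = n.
(φ * Id)(232) = 1140

Divisors of 232: [1, 2, 4, 8, 29, 58, 116, 232]. For each d | 232:
  d = 1: φ(1) · Id(232/1) = 1 · 232 = 232
  d = 2: φ(2) · Id(232/2) = 1 · 116 = 116
  d = 4: φ(4) · Id(232/4) = 2 · 58 = 116
  d = 8: φ(8) · Id(232/8) = 4 · 29 = 116
  d = 29: φ(29) · Id(232/29) = 28 · 8 = 224
  d = 58: φ(58) · Id(232/58) = 28 · 4 = 112
  d = 116: φ(116) · Id(232/116) = 56 · 2 = 112
  d = 232: φ(232) · Id(232/232) = 112 · 1 = 112
Summing: (φ * Id)(232) = 232 + 116 + 116 + 116 + 224 + 112 + 112 + 112 = 1140.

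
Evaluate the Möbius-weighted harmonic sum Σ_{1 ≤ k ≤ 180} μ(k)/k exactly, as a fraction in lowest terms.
Σ μ(k)/k = -144087981517635476714028475868546320125145063113926500300851703048561/29819592777931214269172453467810429868925511217482600306406141434158090

Values of μ(k) for 1 ≤ k ≤ 180: μ(1) = 1, μ(2) = -1, μ(3) = -1, μ(5) = -1, μ(6) = 1, μ(7) = -1, μ(10) = 1, μ(11) = -1, μ(13) = -1, μ(14) = 1, μ(15) = 1, μ(17) = -1, μ(19) = -1, μ(21) = 1, μ(22) = 1, μ(23) = -1, μ(26) = 1, μ(29) = -1, μ(30) = -1, μ(31) = -1, μ(33) = 1, μ(34) = 1, μ(35) = 1, μ(37) = -1, μ(38) = 1, μ(39) = 1, μ(41) = -1, μ(42) = -1, μ(43) = -1, μ(46) = 1, μ(47) = -1, μ(51) = 1, μ(53) = -1, μ(55) = 1, μ(57) = 1, μ(58) = 1, μ(59) = -1, μ(61) = -1, μ(62) = 1, μ(65) = 1, μ(66) = -1, μ(67) = -1, μ(69) = 1, μ(70) = -1, μ(71) = -1, μ(73) = -1, μ(74) = 1, μ(77) = 1, μ(78) = -1, μ(79) = -1, μ(82) = 1, μ(83) = -1, μ(85) = 1, μ(86) = 1, μ(87) = 1, μ(89) = -1, μ(91) = 1, μ(93) = 1, μ(94) = 1, μ(95) = 1, μ(97) = -1, μ(101) = -1, μ(102) = -1, μ(103) = -1, μ(105) = -1, μ(106) = 1, μ(107) = -1, μ(109) = -1, μ(110) = -1, μ(111) = 1, μ(113) = -1, μ(114) = -1, μ(115) = 1, μ(118) = 1, μ(119) = 1, μ(122) = 1, μ(123) = 1, μ(127) = -1, μ(129) = 1, μ(130) = -1, μ(131) = -1, μ(133) = 1, μ(134) = 1, μ(137) = -1, μ(138) = -1, μ(139) = -1, μ(141) = 1, μ(142) = 1, μ(143) = 1, μ(145) = 1, μ(146) = 1, μ(149) = -1, μ(151) = -1, μ(154) = -1, μ(155) = 1, μ(157) = -1, μ(158) = 1, μ(159) = 1, μ(161) = 1, μ(163) = -1, μ(165) = -1, μ(166) = 1, μ(167) = -1, μ(170) = -1, μ(173) = -1, μ(174) = -1, μ(177) = 1, μ(178) = 1, μ(179) = -1, with μ = 0 on non-squarefree integers. Summing μ(k)/k for k where μ(k) ≠ 0 gives -144087981517635476714028475868546320125145063113926500300851703048561/29819592777931214269172453467810429868925511217482600306406141434158090 ≈ -0.0048. (PNT ⟺ this sum → 0 as n → ∞.)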